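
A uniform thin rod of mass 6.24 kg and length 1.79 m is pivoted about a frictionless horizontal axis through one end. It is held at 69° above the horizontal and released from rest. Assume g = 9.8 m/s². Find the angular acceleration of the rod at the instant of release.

α ≈ 2.94 rad/s²

About the pivot, I = (1/3)ML² = (1/3)(6.24)(1.79)² = 6.665 kg·m².
The weight acts at the center, a distance L/2 = 0.8950 m from the pivot; τ = Mg(L/2) cos 69° = 19.61 N·m.
α = τ/I = 19.61/6.665 = 2.943 rad/s².
(Equivalently α = (3g/(2L)) cos 69° = 2.943 rad/s².)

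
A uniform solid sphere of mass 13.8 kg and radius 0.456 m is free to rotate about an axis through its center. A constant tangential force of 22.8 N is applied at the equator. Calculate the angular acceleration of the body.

I = (2/5)MR² = (2/5)(13.8)(0.456)² = 1.148 kg·m².
τ = F R = (22.8)(0.456) = 10.40 N·m.
From τ = Iα: α = 10.40/1.148 = 9.058 rad/s².

α ≈ 9.06 rad/s²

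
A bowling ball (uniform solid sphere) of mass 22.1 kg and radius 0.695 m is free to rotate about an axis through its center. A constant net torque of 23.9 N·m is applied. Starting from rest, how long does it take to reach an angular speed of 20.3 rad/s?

I = (2/5)MR² = (2/5)(22.1)(0.695)² = 4.270 kg·m².
α = τ/I = 23.9/4.270 = 5.597 rad/s².
ω = αt ⇒ t = ω/α = 20.3/5.597 = 3.627 s.

t ≈ 3.63 s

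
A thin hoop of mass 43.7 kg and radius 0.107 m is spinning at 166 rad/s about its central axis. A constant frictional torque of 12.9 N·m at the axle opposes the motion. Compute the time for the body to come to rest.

I = MR² = (43.7)(0.107)² = 0.5003 kg·m².
The net torque has magnitude 12.9 N·m, opposing ω.
|α| = τ/I = 12.90/0.5003 = 25.78 rad/s² (deceleration).
0 = ω₀ − |α|t ⇒ t = ω₀/|α| = 166/25.78 = 6.438 s.

t ≈ 6.44 s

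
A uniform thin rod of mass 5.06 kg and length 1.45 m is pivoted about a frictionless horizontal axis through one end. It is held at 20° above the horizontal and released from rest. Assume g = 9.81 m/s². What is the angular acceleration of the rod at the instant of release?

α ≈ 9.54 rad/s²

About the pivot, I = (1/3)ML² = (1/3)(5.06)(1.45)² = 3.546 kg·m².
The weight acts at the center, a distance L/2 = 0.7250 m from the pivot; τ = Mg(L/2) cos 20° = 33.82 N·m.
α = τ/I = 33.82/3.546 = 9.536 rad/s².
(Equivalently α = (3g/(2L)) cos 20° = 9.536 rad/s².)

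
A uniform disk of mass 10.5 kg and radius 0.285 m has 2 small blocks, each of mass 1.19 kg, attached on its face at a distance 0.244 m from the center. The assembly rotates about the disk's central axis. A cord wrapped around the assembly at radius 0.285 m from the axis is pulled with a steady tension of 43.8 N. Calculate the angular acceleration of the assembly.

α ≈ 22.0 rad/s²

I_disk = ½MR² = ½(10.5)(0.285)² = 0.4264 kg·m².
I_blocks = 2·m·r² = 2(1.19)(0.244)² = 0.1417 kg·m².
Total I = 0.5681 kg·m².
τ = F r = (43.8)(0.285) = 12.48 N·m.
α = τ/I = 12.48/0.5681 = 21.97 rad/s².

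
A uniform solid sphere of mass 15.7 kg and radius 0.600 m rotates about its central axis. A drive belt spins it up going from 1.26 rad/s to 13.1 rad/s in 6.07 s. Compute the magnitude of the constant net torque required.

I = (2/5)MR² = (2/5)(15.7)(0.600)² = 2.261 kg·m².
α = Δω/Δt = (13.1 − 1.26)/6.07 = 1.951 rad/s².
τ = Iα = (2.261)(1.951) = 4.410 N·m.

τ ≈ 4.41 N·m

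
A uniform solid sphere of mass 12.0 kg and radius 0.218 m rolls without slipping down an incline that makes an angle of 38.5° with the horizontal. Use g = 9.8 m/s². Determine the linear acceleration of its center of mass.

Translation along the incline: Mg sinθ − f = Ma.
Rotation about the center: fR = Iα with I = (2/5)MR². No-slip gives a = αR, so f = (I/R²)a = (2/5)M a.
Substituting: Mg sinθ = (1 + 0.4000)Ma, so a = g sinθ/(1 + 0.4000) = (9.8) sin 38.5° / 1.400 = 4.358 m/s².

a ≈ 4.36 m/s²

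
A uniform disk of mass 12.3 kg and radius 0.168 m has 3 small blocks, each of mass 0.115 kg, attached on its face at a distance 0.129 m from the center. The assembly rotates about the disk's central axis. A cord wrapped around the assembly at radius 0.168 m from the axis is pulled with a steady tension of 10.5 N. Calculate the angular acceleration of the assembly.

I_disk = ½MR² = ½(12.3)(0.168)² = 0.1736 kg·m².
I_blocks = 3·m·r² = 3(0.115)(0.129)² = 0.005741 kg·m².
Total I = 0.1793 kg·m².
τ = F r = (10.5)(0.168) = 1.764 N·m.
α = τ/I = 1.764/0.1793 = 9.837 rad/s².

α ≈ 9.84 rad/s²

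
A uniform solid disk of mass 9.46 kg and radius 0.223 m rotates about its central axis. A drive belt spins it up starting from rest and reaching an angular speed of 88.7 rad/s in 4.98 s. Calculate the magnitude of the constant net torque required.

I = ½MR² = (1/2)(9.46)(0.223)² = 0.2352 kg·m².
α = Δω/Δt = (88.7 − 0)/4.98 = 17.81 rad/s².
τ = Iα = (0.2352)(17.81) = 4.190 N·m.

τ ≈ 4.19 N·m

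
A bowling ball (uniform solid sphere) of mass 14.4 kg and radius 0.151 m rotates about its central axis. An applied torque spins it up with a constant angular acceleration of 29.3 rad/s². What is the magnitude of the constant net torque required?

I = (2/5)MR² = (2/5)(14.4)(0.151)² = 0.1313 kg·m².
τ = Iα = (0.1313)(29.30) = 3.848 N·m.

τ ≈ 3.85 N·m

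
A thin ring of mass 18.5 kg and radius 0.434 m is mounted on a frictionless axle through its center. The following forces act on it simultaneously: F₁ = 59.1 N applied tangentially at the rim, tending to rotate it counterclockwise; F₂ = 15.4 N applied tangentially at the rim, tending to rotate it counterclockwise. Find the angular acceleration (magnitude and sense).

I = MR² = (18.5)(0.434)² = 3.485 kg·m².
Taking counterclockwise as positive: τ₁ = +(59.1)(0.434) = +25.65 N·m; τ₂ = +(15.4)(0.434) = +6.684 N·m.
Net torque τ = 32.33 N·m.
α = τ/I = 32.33/3.485 = 9.279 rad/s².

α ≈ 9.28 rad/s², counterclockwise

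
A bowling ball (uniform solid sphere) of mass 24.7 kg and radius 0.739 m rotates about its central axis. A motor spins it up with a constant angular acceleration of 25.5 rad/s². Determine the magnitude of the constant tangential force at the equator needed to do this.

I = (2/5)MR² = (2/5)(24.7)(0.739)² = 5.396 kg·m².
The required torque is τ = Iα = (5.396)(25.50) = 137.6 N·m.
A tangential force at the equator gives τ = FR, so F = τ/R = 137.6/0.739 = 186.2 N.

F ≈ 186 N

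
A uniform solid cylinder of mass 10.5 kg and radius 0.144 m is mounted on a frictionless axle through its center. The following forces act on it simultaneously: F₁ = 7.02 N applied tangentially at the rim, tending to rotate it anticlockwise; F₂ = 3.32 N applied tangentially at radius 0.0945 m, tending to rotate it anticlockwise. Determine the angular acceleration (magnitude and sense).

I = ½MR² = (1/2)(10.5)(0.144)² = 0.1089 kg·m².
Taking anticlockwise as positive: τ₁ = +(7.02)(0.144) = +1.011 N·m; τ₂ = +(3.32)(0.0945) = +0.3137 N·m.
Net torque τ = 1.325 N·m.
α = τ/I = 1.325/0.1089 = 12.17 rad/s².

α ≈ 12.2 rad/s², anticlockwise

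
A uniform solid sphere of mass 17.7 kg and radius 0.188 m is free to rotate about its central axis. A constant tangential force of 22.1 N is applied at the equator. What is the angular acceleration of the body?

I = (2/5)MR² = (2/5)(17.7)(0.188)² = 0.2502 kg·m².
τ = F R = (22.1)(0.188) = 4.155 N·m.
From τ = Iα: α = 4.155/0.2502 = 16.60 rad/s².

α ≈ 16.6 rad/s²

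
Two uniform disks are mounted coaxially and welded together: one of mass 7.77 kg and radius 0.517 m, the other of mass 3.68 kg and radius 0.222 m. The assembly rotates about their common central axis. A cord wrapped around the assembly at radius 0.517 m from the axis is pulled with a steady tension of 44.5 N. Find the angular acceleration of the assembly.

I = ½M₁R₁² + ½M₂R₂² = ½(7.77)(0.517)² + ½(3.68)(0.222)² = 1.129 kg·m².
τ = F r = (44.5)(0.517) = 23.01 N·m.
α = τ/I = 23.01/1.129 = 20.38 rad/s².

α ≈ 20.4 rad/s²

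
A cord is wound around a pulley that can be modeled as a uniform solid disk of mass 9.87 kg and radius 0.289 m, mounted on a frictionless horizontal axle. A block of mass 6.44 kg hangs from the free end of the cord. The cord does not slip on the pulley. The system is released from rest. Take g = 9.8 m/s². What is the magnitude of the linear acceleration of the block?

a ≈ 5.55 m/s²

I = ½MR² = (1/2)(9.87)(0.289)² = 0.4122 kg·m².
Block: mg − T = ma. Pulley: TR = Iα. No-slip: a = αR, so T = (I/R²)a = 4.935·a.
Then mg = (m + 4.935)a, so a = (6.44)(9.8)/(6.44 + 4.935) = 5.548 m/s².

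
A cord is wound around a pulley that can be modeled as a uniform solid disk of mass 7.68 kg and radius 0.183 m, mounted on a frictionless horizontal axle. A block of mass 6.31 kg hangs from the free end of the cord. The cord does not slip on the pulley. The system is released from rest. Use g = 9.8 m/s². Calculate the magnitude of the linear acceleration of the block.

a ≈ 6.09 m/s²

I = ½MR² = (1/2)(7.68)(0.183)² = 0.1286 kg·m².
Block: mg − T = ma. Pulley: TR = Iα. No-slip: a = αR, so T = (I/R²)a = 3.840·a.
Then mg = (m + 3.840)a, so a = (6.31)(9.8)/(6.31 + 3.840) = 6.092 m/s².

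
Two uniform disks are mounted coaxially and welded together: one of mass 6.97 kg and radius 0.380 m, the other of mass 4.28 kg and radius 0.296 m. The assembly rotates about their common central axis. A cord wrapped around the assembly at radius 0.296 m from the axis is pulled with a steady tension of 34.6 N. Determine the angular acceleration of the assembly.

I = ½M₁R₁² + ½M₂R₂² = ½(6.97)(0.380)² + ½(4.28)(0.296)² = 0.6907 kg·m².
τ = F r = (34.6)(0.296) = 10.24 N·m.
α = τ/I = 10.24/0.6907 = 14.83 rad/s².

α ≈ 14.8 rad/s²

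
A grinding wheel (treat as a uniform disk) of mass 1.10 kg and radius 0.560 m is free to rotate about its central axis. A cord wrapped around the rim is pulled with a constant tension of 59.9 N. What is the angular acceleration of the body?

α ≈ 194 rad/s²

I = ½MR² = (1/2)(1.10)(0.560)² = 0.1725 kg·m².
τ = F R = (59.9)(0.560) = 33.54 N·m.
Newton's second law for rotation, τ = Iα, gives α = τ/I = 33.54/0.1725 = 194.5 rad/s².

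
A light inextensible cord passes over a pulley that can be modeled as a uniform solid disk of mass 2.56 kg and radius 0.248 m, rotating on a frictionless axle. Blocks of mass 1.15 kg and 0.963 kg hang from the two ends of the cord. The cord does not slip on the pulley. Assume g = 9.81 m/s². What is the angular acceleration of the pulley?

I = ½MR² = (1/2)(2.56)(0.248)² = 0.07873 kg·m².
Heavier block: m₁g − T₁ = m₁a. Lighter block: T₂ − m₂g = m₂a.
Pulley: (T₁ − T₂)R = Iα = I(a/R), so T₁ − T₂ = (I/R²)a = (1/2)M_p a = 1.280·a.
Adding the three: (m₁ − m₂)g = (m₁ + m₂ + 1.280)a, so a = (1.15 − 0.963)(9.81)/(1.15 + 0.963 + 1.280) = 0.5407 m/s².
α = a/R = 0.5407/0.248 = 2.180 rad/s².

α ≈ 2.18 rad/s²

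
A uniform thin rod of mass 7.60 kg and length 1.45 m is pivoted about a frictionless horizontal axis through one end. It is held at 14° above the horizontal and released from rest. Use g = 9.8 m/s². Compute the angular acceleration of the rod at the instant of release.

α ≈ 9.84 rad/s²

About the pivot, I = (1/3)ML² = (1/3)(7.60)(1.45)² = 5.326 kg·m².
The weight acts at the center, a distance L/2 = 0.7250 m from the pivot; τ = Mg(L/2) cos 14° = 52.39 N·m.
α = τ/I = 52.39/5.326 = 9.837 rad/s².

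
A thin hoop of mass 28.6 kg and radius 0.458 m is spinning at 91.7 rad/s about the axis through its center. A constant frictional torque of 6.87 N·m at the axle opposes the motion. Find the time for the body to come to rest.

I = MR² = (28.6)(0.458)² = 5.999 kg·m².
The net torque has magnitude 6.87 N·m, opposing ω.
|α| = τ/I = 6.870/5.999 = 1.145 rad/s² (deceleration).
0 = ω₀ − |α|t ⇒ t = ω₀/|α| = 91.7/1.145 = 80.08 s.

t ≈ 80.1 s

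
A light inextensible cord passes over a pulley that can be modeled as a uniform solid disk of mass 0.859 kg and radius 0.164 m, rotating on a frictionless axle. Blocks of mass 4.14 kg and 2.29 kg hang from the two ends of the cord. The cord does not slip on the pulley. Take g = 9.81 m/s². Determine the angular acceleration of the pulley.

I = ½MR² = (1/2)(0.859)(0.164)² = 0.01155 kg·m².
Heavier block: m₁g − T₁ = m₁a. Lighter block: T₂ − m₂g = m₂a.
Pulley: (T₁ − T₂)R = Iα = I(a/R), so T₁ − T₂ = (I/R²)a = (1/2)M_p a = 0.4295·a.
Adding the three: (m₁ − m₂)g = (m₁ + m₂ + 0.4295)a, so a = (4.14 − 2.29)(9.81)/(4.14 + 2.29 + 0.4295) = 2.646 m/s².
α = a/R = 2.646/0.164 = 16.13 rad/s².

α ≈ 16.1 rad/s²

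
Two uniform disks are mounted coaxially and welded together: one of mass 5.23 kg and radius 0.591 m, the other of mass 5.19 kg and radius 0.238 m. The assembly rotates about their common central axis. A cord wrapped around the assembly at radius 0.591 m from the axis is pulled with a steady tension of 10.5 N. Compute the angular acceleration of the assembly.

I = ½M₁R₁² + ½M₂R₂² = ½(5.23)(0.591)² + ½(5.19)(0.238)² = 1.060 kg·m².
τ = F r = (10.5)(0.591) = 6.205 N·m.
α = τ/I = 6.205/1.060 = 5.852 rad/s².

α ≈ 5.85 rad/s²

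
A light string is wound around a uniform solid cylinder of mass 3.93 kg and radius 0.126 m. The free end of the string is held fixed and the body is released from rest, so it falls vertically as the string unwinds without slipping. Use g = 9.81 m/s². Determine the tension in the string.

T ≈ 12.9 N

Translation: Mg − T = Ma. Rotation about the center: TR = Iα with I = ½MR².
With a = αR: T = (I/R²)a = (1/2)M a, so Mg = (1 + 0.5000)Ma.
a = g/(1 + 0.5000) = 9.81/1.500 = 6.540 m/s².
T = 0.5000·M·a = (0.5000)(3.93)(6.540) = 12.85 N.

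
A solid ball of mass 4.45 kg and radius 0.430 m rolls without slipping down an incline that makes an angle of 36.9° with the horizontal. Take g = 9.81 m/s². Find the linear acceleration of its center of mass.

Translation along the incline: Mg sinθ − f = Ma.
Rotation about the center: fR = Iα with I = (2/5)MR². No-slip gives a = αR, so f = (I/R²)a = (2/5)M a.
Substituting: Mg sinθ = (1 + 0.4000)Ma, so a = g sinθ/(1 + 0.4000) = (9.81) sin 36.9° / 1.400 = 4.207 m/s².

a ≈ 4.21 m/s²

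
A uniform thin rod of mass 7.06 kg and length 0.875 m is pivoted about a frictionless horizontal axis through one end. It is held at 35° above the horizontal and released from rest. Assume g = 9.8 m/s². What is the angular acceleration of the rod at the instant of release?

About the pivot, I = (1/3)ML² = (1/3)(7.06)(0.875)² = 1.802 kg·m².
The weight acts at the center, a distance L/2 = 0.4375 m from the pivot; τ = Mg(L/2) cos 35° = 24.80 N·m.
α = τ/I = 24.80/1.802 = 13.76 rad/s².
(Equivalently α = (3g/(2L)) cos 35° = 13.76 rad/s².)

α ≈ 13.8 rad/s²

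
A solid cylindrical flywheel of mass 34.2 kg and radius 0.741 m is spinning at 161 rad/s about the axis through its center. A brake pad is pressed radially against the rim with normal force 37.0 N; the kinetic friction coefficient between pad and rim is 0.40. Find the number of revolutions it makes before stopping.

≈ 1770 revolutions

I = ½MR² = (1/2)(34.2)(0.741)² = 9.389 kg·m².
Friction force f = μN = (0.40)(37.0) = 14.80 N at the rim; torque magnitude τ = fR = 10.97 N·m, opposing ω.
|α| = τ/I = 10.97/9.389 = 1.168 rad/s² (deceleration).
ω² = ω₀² − 2|α|θ with ω = 0 ⇒ θ = ω₀²/(2|α|) = 11100 rad = 1766 rev.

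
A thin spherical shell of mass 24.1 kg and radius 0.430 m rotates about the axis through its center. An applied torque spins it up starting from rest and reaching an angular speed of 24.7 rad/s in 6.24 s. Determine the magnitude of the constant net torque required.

τ ≈ 11.8 N·m

I = (2/3)MR² = (2/3)(24.1)(0.430)² = 2.971 kg·m².
α = Δω/Δt = (24.7 − 0)/6.24 = 3.958 rad/s².
τ = Iα = (2.971)(3.958) = 11.76 N·m.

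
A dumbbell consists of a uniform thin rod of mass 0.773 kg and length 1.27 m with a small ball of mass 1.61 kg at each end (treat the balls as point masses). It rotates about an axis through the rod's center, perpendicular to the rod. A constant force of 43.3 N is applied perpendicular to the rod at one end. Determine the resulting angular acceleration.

I_rod = (1/12)ML² = (1/12)(0.773)(1.27)² = 0.1039 kg·m².
I_balls = 2·m·(L/2)² = 2(1.61)(0.6350)² = 1.298 kg·m².
Total I = 1.402 kg·m².
τ = F·(L/2) = (43.3)(0.635) = 27.50 N·m.
α = τ/I = 27.50/1.402 = 19.61 rad/s².

α ≈ 19.6 rad/s²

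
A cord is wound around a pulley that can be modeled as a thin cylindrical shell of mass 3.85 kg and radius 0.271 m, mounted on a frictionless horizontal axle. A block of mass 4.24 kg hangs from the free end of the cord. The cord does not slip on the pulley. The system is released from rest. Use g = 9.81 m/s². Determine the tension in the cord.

I = MR² = (3.85)(0.271)² = 0.2827 kg·m².
Block: mg − T = ma. Pulley: TR = Iα. No-slip: a = αR, so T = (I/R²)a = 3.850·a.
Then mg = (m + 3.850)a, so a = (4.24)(9.81)/(4.24 + 3.850) = 5.141 m/s².
T = 3.850·a = 19.79 N.

T ≈ 19.8 N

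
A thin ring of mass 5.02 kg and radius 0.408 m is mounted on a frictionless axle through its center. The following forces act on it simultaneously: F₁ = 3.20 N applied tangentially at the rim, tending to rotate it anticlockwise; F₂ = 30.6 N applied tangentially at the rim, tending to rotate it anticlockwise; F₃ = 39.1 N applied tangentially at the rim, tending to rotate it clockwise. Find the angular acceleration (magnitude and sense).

α ≈ 2.59 rad/s², clockwise

I = MR² = (5.02)(0.408)² = 0.8356 kg·m².
Taking anticlockwise as positive: τ₁ = +(3.20)(0.408) = +1.306 N·m; τ₂ = +(30.6)(0.408) = +12.48 N·m; τ₃ = −(39.1)(0.408) = −15.95 N·m.
Net torque τ = -2.162 N·m.
α = τ/I = -2.162/0.8356 = -2.588 rad/s².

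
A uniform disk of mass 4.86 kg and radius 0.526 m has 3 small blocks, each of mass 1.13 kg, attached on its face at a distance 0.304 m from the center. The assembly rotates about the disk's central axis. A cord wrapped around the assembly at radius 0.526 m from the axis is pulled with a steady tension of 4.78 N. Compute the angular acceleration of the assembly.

I_disk = ½MR² = ½(4.86)(0.526)² = 0.6723 kg·m².
I_blocks = 3·m·r² = 3(1.13)(0.304)² = 0.3133 kg·m².
Total I = 0.9856 kg·m².
τ = F r = (4.78)(0.526) = 2.514 N·m.
α = τ/I = 2.514/0.9856 = 2.551 rad/s².

α ≈ 2.55 rad/s²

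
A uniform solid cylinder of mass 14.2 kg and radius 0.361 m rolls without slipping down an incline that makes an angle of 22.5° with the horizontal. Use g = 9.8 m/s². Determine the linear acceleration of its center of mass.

a ≈ 2.50 m/s²

Translation along the incline: Mg sinθ − f = Ma.
Rotation about the center: fR = Iα with I = ½MR². No-slip gives a = αR, so f = (I/R²)a = (1/2)M a.
Substituting: Mg sinθ = (1 + 0.5000)Ma, so a = g sinθ/(1 + 0.5000) = (9.8) sin 22.5° / 1.500 = 2.500 m/s².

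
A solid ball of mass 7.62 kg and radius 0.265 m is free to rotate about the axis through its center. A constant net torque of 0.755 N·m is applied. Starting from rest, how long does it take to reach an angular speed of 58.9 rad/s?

I = (2/5)MR² = (2/5)(7.62)(0.265)² = 0.2140 kg·m².
α = τ/I = 0.755/0.2140 = 3.527 rad/s².
ω = αt ⇒ t = ω/α = 58.9/3.527 = 16.70 s.

t ≈ 16.7 s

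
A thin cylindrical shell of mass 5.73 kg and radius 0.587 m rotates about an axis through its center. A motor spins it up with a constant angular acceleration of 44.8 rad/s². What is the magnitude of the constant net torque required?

τ ≈ 88.5 N·m

I = MR² = (5.73)(0.587)² = 1.974 kg·m².
τ = Iα = (1.974)(44.80) = 88.45 N·m.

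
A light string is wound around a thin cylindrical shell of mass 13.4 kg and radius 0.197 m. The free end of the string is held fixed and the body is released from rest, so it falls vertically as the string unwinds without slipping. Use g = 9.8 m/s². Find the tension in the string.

Translation: Mg − T = Ma. Rotation about the center: TR = Iα with I = MR².
With a = αR: T = (I/R²)a = M a, so Mg = (1 + 1.000)Ma.
a = g/(1 + 1.000) = 9.8/2.000 = 4.900 m/s².
T = 1.000·M·a = (1.000)(13.4)(4.900) = 65.66 N.

T ≈ 65.7 N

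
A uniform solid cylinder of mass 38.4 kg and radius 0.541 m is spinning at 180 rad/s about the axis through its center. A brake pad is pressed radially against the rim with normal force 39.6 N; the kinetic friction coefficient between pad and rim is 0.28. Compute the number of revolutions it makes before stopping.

≈ 2420 revolutions

I = ½MR² = (1/2)(38.4)(0.541)² = 5.619 kg·m².
Friction force f = μN = (0.28)(39.6) = 11.09 N at the rim; torque magnitude τ = fR = 5.999 N·m, opposing ω.
|α| = τ/I = 5.999/5.619 = 1.067 rad/s² (deceleration).
ω² = ω₀² − 2|α|θ with ω = 0 ⇒ θ = ω₀²/(2|α|) = 15180 rad = 2415 rev.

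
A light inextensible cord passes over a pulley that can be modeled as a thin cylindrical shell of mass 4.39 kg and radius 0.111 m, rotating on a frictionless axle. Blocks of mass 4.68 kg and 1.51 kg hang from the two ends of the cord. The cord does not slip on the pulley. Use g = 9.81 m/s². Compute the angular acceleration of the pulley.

I = MR² = (4.39)(0.111)² = 0.05409 kg·m².
Heavier block: m₁g − T₁ = m₁a. Lighter block: T₂ − m₂g = m₂a.
Pulley: (T₁ − T₂)R = Iα = I(a/R), so T₁ − T₂ = (I/R²)a = 1·M_p a = 4.390·a.
Adding the three: (m₁ − m₂)g = (m₁ + m₂ + 4.390)a, so a = (4.68 − 1.51)(9.81)/(4.68 + 1.51 + 4.390) = 2.939 m/s².
α = a/R = 2.939/0.111 = 26.48 rad/s².

α ≈ 26.5 rad/s²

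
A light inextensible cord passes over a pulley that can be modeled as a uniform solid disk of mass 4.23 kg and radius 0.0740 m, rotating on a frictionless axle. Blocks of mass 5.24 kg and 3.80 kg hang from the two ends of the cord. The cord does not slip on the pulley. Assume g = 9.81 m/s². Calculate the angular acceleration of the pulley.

α ≈ 17.1 rad/s²

I = ½MR² = (1/2)(4.23)(0.0740)² = 0.01158 kg·m².
Heavier block: m₁g − T₁ = m₁a. Lighter block: T₂ − m₂g = m₂a.
Pulley: (T₁ − T₂)R = Iα = I(a/R), so T₁ − T₂ = (I/R²)a = (1/2)M_p a = 2.115·a.
Adding the three: (m₁ − m₂)g = (m₁ + m₂ + 2.115)a, so a = (5.24 − 3.80)(9.81)/(5.24 + 3.80 + 2.115) = 1.266 m/s².
α = a/R = 1.266/0.0740 = 17.11 rad/s².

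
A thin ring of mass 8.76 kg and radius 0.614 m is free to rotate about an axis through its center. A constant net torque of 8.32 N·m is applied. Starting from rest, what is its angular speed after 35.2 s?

I = MR² = (8.76)(0.614)² = 3.302 kg·m².
α = τ/I = 8.32/3.302 = 2.519 rad/s².
ω = ω₀ + αt = 0 + (2.519)(35.2) = 88.68 rad/s.

ω ≈ 88.7 rad/s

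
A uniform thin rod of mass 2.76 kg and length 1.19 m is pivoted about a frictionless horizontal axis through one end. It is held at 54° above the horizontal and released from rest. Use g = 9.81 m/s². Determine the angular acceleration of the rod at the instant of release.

α ≈ 7.27 rad/s²

About the pivot, I = (1/3)ML² = (1/3)(2.76)(1.19)² = 1.303 kg·m².
The weight acts at the center, a distance L/2 = 0.5950 m from the pivot; τ = Mg(L/2) cos 54° = 9.469 N·m.
α = τ/I = 9.469/1.303 = 7.268 rad/s².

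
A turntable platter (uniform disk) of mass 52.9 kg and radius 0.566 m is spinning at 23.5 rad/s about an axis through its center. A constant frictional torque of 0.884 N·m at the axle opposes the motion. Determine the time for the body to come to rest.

t ≈ 225 s

I = ½MR² = (1/2)(52.9)(0.566)² = 8.473 kg·m².
The net torque has magnitude 0.884 N·m, opposing ω.
|α| = τ/I = 0.8840/8.473 = 0.1043 rad/s² (deceleration).
0 = ω₀ − |α|t ⇒ t = ω₀/|α| = 23.5/0.1043 = 225.3 s.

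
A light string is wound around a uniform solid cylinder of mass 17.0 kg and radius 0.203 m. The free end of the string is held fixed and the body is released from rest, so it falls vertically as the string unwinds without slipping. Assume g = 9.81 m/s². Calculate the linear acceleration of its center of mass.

a ≈ 6.54 m/s²

Translation: Mg − T = Ma. Rotation about the center: TR = Iα with I = ½MR².
With a = αR: T = (I/R²)a = (1/2)M a, so Mg = (1 + 0.5000)Ma.
a = g/(1 + 0.5000) = 9.81/1.500 = 6.540 m/s².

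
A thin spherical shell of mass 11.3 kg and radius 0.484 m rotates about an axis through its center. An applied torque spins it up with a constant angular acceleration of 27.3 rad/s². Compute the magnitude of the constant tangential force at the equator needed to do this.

I = (2/3)MR² = (2/3)(11.3)(0.484)² = 1.765 kg·m².
The required torque is τ = Iα = (1.765)(27.30) = 48.18 N·m.
A tangential force at the equator gives τ = FR, so F = τ/R = 48.18/0.484 = 99.54 N.

F ≈ 99.5 N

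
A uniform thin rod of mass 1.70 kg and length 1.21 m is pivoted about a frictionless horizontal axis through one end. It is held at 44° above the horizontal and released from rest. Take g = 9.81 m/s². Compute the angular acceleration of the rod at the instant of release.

About the pivot, I = (1/3)ML² = (1/3)(1.70)(1.21)² = 0.8297 kg·m².
The weight acts at the center, a distance L/2 = 0.6050 m from the pivot; τ = Mg(L/2) cos 44° = 7.258 N·m.
α = τ/I = 7.258/0.8297 = 8.748 rad/s².

α ≈ 8.75 rad/s²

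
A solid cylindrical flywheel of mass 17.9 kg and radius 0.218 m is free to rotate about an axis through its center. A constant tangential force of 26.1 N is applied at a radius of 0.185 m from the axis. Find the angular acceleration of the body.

α ≈ 11.4 rad/s²

I = ½MR² = (1/2)(17.9)(0.218)² = 0.4253 kg·m².
τ = F·r = (26.1)(0.185) = 4.829 N·m.
Newton's second law for rotation, τ = Iα, gives α = τ/I = 4.829/0.4253 = 11.35 rad/s².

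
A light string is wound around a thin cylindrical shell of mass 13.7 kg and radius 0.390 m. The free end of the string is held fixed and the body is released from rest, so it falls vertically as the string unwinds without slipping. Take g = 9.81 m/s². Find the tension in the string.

Translation: Mg − T = Ma. Rotation about the center: TR = Iα with I = MR².
With a = αR: T = (I/R²)a = M a, so Mg = (1 + 1.000)Ma.
a = g/(1 + 1.000) = 9.81/2.000 = 4.905 m/s².
T = 1.000·M·a = (1.000)(13.7)(4.905) = 67.20 N.

T ≈ 67.2 N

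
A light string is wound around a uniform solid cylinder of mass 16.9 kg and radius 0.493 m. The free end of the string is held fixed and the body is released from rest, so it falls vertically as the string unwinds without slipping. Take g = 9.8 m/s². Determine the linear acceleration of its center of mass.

a ≈ 6.53 m/s²

Translation: Mg − T = Ma. Rotation about the center: TR = Iα with I = ½MR².
With a = αR: T = (I/R²)a = (1/2)M a, so Mg = (1 + 0.5000)Ma.
a = g/(1 + 0.5000) = 9.8/1.500 = 6.533 m/s².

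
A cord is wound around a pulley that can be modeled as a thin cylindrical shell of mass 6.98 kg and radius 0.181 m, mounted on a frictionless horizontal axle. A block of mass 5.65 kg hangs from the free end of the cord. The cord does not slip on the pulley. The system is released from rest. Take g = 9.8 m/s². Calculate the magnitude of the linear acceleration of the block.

I = MR² = (6.98)(0.181)² = 0.2287 kg·m².
Block: mg − T = ma. Pulley: TR = Iα. No-slip: a = αR, so T = (I/R²)a = 6.980·a.
Then mg = (m + 6.980)a, so a = (5.65)(9.8)/(5.65 + 6.980) = 4.384 m/s².

a ≈ 4.38 m/s²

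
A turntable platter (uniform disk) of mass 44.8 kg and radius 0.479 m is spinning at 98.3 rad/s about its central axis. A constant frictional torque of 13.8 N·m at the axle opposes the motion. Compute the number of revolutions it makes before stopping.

I = ½MR² = (1/2)(44.8)(0.479)² = 5.139 kg·m².
The net torque has magnitude 13.8 N·m, opposing ω.
|α| = τ/I = 13.80/5.139 = 2.685 rad/s² (deceleration).
ω² = ω₀² − 2|α|θ with ω = 0 ⇒ θ = ω₀²/(2|α|) = 1799 rad = 286.4 rev.

≈ 286 revolutions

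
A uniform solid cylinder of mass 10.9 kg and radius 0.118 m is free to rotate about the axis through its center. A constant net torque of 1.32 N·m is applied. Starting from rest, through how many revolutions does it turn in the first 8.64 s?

≈ 103 revolutions

I = ½MR² = (1/2)(10.9)(0.118)² = 0.07589 kg·m².
α = τ/I = 1.32/0.07589 = 17.39 rad/s².
θ = ½αt² = ½(17.39)(8.64)² = 649.2 rad.
Revolutions = θ/(2π) = 103.3.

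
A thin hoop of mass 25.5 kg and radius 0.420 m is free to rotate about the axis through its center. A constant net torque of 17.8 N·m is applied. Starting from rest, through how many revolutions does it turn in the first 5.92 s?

I = MR² = (25.5)(0.420)² = 4.498 kg·m².
α = τ/I = 17.8/4.498 = 3.957 rad/s².
θ = ½αt² = ½(3.957)(5.92)² = 69.34 rad.
Revolutions = θ/(2π) = 11.04.

≈ 11.0 revolutions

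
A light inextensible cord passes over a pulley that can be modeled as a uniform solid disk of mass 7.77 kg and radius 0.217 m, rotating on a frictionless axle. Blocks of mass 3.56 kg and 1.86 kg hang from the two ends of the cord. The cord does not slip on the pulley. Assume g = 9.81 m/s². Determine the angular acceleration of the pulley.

α ≈ 8.26 rad/s²

I = ½MR² = (1/2)(7.77)(0.217)² = 0.1829 kg·m².
Heavier block: m₁g − T₁ = m₁a. Lighter block: T₂ − m₂g = m₂a.
Pulley: (T₁ − T₂)R = Iα = I(a/R), so T₁ − T₂ = (I/R²)a = (1/2)M_p a = 3.885·a.
Adding the three: (m₁ − m₂)g = (m₁ + m₂ + 3.885)a, so a = (3.56 − 1.86)(9.81)/(3.56 + 1.86 + 3.885) = 1.792 m/s².
α = a/R = 1.792/0.217 = 8.259 rad/s².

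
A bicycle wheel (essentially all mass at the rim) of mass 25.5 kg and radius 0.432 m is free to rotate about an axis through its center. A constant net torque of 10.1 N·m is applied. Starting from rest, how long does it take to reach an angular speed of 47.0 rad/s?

t ≈ 22.1 s

I = MR² = (25.5)(0.432)² = 4.759 kg·m².
α = τ/I = 10.1/4.759 = 2.122 rad/s².
ω = αt ⇒ t = ω/α = 47.0/2.122 = 22.15 s.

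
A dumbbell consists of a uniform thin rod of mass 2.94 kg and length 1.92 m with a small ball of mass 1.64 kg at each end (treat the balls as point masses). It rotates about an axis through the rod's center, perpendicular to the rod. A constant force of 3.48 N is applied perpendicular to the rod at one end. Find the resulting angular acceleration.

α ≈ 0.851 rad/s²

I_rod = (1/12)ML² = (1/12)(2.94)(1.92)² = 0.9032 kg·m².
I_balls = 2·m·(L/2)² = 2(1.64)(0.9600)² = 3.023 kg·m².
Total I = 3.926 kg·m².
τ = F·(L/2) = (3.48)(0.960) = 3.341 N·m.
α = τ/I = 3.341/3.926 = 0.8509 rad/s².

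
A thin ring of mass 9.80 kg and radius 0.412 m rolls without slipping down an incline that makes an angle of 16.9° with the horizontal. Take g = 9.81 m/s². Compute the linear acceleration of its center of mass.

Translation along the incline: Mg sinθ − f = Ma.
Rotation about the center: fR = Iα with I = MR². No-slip gives a = αR, so f = (I/R²)a = M a.
Substituting: Mg sinθ = (1 + 1.000)Ma, so a = g sinθ/(1 + 1.000) = (9.81) sin 16.9° / 2.000 = 1.426 m/s².

a ≈ 1.43 m/s²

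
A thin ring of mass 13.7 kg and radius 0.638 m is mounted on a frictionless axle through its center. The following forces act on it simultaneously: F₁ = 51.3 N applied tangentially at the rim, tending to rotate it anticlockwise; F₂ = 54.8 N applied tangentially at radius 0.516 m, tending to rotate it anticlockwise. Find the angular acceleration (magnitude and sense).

I = MR² = (13.7)(0.638)² = 5.577 kg·m².
Taking anticlockwise as positive: τ₁ = +(51.3)(0.638) = +32.73 N·m; τ₂ = +(54.8)(0.516) = +28.28 N·m.
Net torque τ = 61.01 N·m.
α = τ/I = 61.01/5.577 = 10.94 rad/s².

α ≈ 10.9 rad/s², anticlockwise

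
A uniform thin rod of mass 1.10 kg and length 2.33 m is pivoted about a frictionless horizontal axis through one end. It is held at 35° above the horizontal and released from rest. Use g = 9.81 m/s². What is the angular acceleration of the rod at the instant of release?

α ≈ 5.17 rad/s²

About the pivot, I = (1/3)ML² = (1/3)(1.10)(2.33)² = 1.991 kg·m².
The weight acts at the center, a distance L/2 = 1.165 m from the pivot; τ = Mg(L/2) cos 35° = 10.30 N·m.
α = τ/I = 10.30/1.991 = 5.173 rad/s².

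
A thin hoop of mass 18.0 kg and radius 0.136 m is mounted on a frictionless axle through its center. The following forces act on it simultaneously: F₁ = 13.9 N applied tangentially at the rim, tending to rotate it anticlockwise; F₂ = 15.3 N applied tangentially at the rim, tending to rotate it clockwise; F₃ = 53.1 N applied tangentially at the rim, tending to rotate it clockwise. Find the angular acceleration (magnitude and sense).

I = MR² = (18.0)(0.136)² = 0.3329 kg·m².
Taking anticlockwise as positive: τ₁ = +(13.9)(0.136) = +1.890 N·m; τ₂ = −(15.3)(0.136) = −2.081 N·m; τ₃ = −(53.1)(0.136) = −7.222 N·m.
Net torque τ = -7.412 N·m.
α = τ/I = -7.412/0.3329 = -22.26 rad/s².

α ≈ 22.3 rad/s², clockwise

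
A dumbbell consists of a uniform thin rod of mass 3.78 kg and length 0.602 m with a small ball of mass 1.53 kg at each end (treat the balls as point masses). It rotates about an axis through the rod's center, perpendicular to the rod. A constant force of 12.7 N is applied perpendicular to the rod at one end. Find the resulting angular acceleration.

α ≈ 9.77 rad/s²

I_rod = (1/12)ML² = (1/12)(3.78)(0.602)² = 0.1142 kg·m².
I_balls = 2·m·(L/2)² = 2(1.53)(0.3010)² = 0.2772 kg·m².
Total I = 0.3914 kg·m².
τ = F·(L/2) = (12.7)(0.301) = 3.823 N·m.
α = τ/I = 3.823/0.3914 = 9.767 rad/s².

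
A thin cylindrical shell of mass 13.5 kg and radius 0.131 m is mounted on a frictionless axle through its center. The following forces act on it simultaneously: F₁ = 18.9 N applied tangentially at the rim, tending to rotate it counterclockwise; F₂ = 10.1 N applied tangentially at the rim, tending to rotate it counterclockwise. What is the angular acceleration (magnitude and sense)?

I = MR² = (13.5)(0.131)² = 0.2317 kg·m².
Taking counterclockwise as positive: τ₁ = +(18.9)(0.131) = +2.476 N·m; τ₂ = +(10.1)(0.131) = +1.323 N·m.
Net torque τ = 3.799 N·m.
α = τ/I = 3.799/0.2317 = 16.40 rad/s².

α ≈ 16.4 rad/s², counterclockwise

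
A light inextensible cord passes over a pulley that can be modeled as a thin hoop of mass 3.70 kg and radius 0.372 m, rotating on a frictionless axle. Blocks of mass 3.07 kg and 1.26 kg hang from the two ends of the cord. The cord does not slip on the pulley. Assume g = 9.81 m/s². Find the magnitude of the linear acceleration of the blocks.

I = MR² = (3.70)(0.372)² = 0.5120 kg·m².
Heavier block: m₁g − T₁ = m₁a. Lighter block: T₂ − m₂g = m₂a.
Pulley: (T₁ − T₂)R = Iα = I(a/R), so T₁ − T₂ = (I/R²)a = 1·M_p a = 3.700·a.
Adding the three: (m₁ − m₂)g = (m₁ + m₂ + 3.700)a, so a = (3.07 − 1.26)(9.81)/(3.07 + 1.26 + 3.700) = 2.211 m/s².

a ≈ 2.21 m/s²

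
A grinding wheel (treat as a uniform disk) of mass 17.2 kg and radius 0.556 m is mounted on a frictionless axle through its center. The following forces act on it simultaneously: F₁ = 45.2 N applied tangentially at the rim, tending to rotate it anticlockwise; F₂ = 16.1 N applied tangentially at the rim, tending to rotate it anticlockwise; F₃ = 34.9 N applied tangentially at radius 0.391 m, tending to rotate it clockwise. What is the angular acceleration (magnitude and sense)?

α ≈ 7.69 rad/s², anticlockwise

I = ½MR² = (1/2)(17.2)(0.556)² = 2.659 kg·m².
Taking anticlockwise as positive: τ₁ = +(45.2)(0.556) = +25.13 N·m; τ₂ = +(16.1)(0.556) = +8.952 N·m; τ₃ = −(34.9)(0.391) = −13.65 N·m.
Net torque τ = 20.44 N·m.
α = τ/I = 20.44/2.659 = 7.687 rad/s².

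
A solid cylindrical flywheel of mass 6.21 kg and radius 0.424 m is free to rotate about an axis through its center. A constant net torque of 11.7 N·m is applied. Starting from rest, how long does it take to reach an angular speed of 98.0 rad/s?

t ≈ 4.68 s

I = ½MR² = (1/2)(6.21)(0.424)² = 0.5582 kg·m².
α = τ/I = 11.7/0.5582 = 20.96 rad/s².
ω = αt ⇒ t = ω/α = 98.0/20.96 = 4.676 s.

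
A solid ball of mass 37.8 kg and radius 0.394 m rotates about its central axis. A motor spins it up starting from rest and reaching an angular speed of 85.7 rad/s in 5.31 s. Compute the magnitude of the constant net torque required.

τ ≈ 37.9 N·m

I = (2/5)MR² = (2/5)(37.8)(0.394)² = 2.347 kg·m².
α = Δω/Δt = (85.7 − 0)/5.31 = 16.14 rad/s².
τ = Iα = (2.347)(16.14) = 37.88 N·m.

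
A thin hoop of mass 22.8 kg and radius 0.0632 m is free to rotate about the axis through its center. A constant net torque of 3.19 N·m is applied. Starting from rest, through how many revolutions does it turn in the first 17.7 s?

I = MR² = (22.8)(0.0632)² = 0.09107 kg·m².
α = τ/I = 3.19/0.09107 = 35.03 rad/s².
θ = ½αt² = ½(35.03)(17.7)² = 5487 rad.
Revolutions = θ/(2π) = 873.3.

≈ 873 revolutions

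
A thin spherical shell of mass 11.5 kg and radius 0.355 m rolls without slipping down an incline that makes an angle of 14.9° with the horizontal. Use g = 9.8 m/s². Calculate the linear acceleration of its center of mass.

Translation along the incline: Mg sinθ − f = Ma.
Rotation about the center: fR = Iα with I = (2/3)MR². No-slip gives a = αR, so f = (I/R²)a = (2/3)M a.
Substituting: Mg sinθ = (1 + 0.6667)Ma, so a = g sinθ/(1 + 0.6667) = (9.8) sin 14.9° / 1.667 = 1.512 m/s².

a ≈ 1.51 m/s²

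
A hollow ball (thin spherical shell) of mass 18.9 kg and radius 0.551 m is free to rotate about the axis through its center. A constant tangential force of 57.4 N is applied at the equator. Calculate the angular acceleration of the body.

I = (2/3)MR² = (2/3)(18.9)(0.551)² = 3.825 kg·m².
τ = F R = (57.4)(0.551) = 31.63 N·m.
Newton's second law for rotation, τ = Iα, gives α = τ/I = 31.63/3.825 = 8.268 rad/s².

α ≈ 8.27 rad/s²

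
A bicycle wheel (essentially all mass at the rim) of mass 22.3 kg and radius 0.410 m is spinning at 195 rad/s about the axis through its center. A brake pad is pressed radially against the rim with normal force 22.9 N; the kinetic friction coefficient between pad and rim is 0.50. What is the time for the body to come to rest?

t ≈ 156 s

I = MR² = (22.3)(0.410)² = 3.749 kg·m².
Friction force f = μN = (0.50)(22.9) = 11.45 N at the rim; torque magnitude τ = fR = 4.694 N·m, opposing ω.
|α| = τ/I = 4.694/3.749 = 1.252 rad/s² (deceleration).
0 = ω₀ − |α|t ⇒ t = ω₀/|α| = 195/1.252 = 155.7 s.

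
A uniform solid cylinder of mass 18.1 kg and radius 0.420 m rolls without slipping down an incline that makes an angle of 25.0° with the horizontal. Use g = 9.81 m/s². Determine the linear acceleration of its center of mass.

Translation along the incline: Mg sinθ − f = Ma.
Rotation about the center: fR = Iα with I = ½MR². No-slip gives a = αR, so f = (I/R²)a = (1/2)M a.
Substituting: Mg sinθ = (1 + 0.5000)Ma, so a = g sinθ/(1 + 0.5000) = (9.81) sin 25.0° / 1.500 = 2.764 m/s².

a ≈ 2.76 m/s²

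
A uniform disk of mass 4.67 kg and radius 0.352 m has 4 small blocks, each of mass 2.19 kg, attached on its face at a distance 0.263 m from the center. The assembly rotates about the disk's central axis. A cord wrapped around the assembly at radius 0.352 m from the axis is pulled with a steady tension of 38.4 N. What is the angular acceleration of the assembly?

I_disk = ½MR² = ½(4.67)(0.352)² = 0.2893 kg·m².
I_blocks = 4·m·r² = 4(2.19)(0.263)² = 0.6059 kg·m².
Total I = 0.8952 kg·m².
τ = F r = (38.4)(0.352) = 13.52 N·m.
α = τ/I = 13.52/0.8952 = 15.10 rad/s².

α ≈ 15.1 rad/s²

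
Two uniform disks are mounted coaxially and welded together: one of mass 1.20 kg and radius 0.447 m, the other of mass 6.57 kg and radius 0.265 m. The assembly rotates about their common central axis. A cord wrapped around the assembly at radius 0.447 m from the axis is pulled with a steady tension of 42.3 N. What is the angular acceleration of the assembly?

α ≈ 53.9 rad/s²

I = ½M₁R₁² + ½M₂R₂² = ½(1.20)(0.447)² + ½(6.57)(0.265)² = 0.3506 kg·m².
τ = F r = (42.3)(0.447) = 18.91 N·m.
α = τ/I = 18.91/0.3506 = 53.93 rad/s².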